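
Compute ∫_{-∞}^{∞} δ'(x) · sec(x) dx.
0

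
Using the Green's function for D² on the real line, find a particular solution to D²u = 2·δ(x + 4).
|x + 4|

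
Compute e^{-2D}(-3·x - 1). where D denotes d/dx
5 - 3 x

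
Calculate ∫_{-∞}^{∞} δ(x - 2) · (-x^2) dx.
-4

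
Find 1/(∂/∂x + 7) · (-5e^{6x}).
- \frac{5 e^{6 x}}{13}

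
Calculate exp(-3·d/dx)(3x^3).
3 x^{3} - 27 x^{2} + 81 x - 81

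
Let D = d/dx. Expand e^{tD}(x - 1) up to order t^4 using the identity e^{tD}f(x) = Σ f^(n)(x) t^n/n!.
t + x - 1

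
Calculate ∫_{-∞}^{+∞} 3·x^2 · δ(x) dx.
0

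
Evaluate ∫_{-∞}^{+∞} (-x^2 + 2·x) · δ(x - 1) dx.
1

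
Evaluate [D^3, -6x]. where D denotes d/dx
-18D^{2}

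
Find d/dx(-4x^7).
- 28 x^{6}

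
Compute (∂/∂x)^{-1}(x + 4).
\frac{x^{2}}{2} + 4 x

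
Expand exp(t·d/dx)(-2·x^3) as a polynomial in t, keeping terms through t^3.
- 2 t^{3} - 6 t^{2} x - 6 t x^{2} - 2 x^{3}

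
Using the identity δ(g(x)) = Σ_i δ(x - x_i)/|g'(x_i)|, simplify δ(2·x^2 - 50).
\frac{\delta(x - 5) + \delta(x + 5)}{20}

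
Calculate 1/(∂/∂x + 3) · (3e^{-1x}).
\frac{3 e^{- x}}{2}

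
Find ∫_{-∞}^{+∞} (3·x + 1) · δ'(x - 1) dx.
-3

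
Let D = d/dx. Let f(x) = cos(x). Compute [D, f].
- \sin{\left(x \right)}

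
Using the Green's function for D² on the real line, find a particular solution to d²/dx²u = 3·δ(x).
\frac{3|x|}{2}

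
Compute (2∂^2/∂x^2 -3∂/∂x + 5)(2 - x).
13 - 5 x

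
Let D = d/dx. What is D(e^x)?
e^{x}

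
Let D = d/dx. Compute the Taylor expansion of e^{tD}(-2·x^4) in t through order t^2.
2 x^{2} \left(- 6 t^{2} - 4 t x - x^{2}\right)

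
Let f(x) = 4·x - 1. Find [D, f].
4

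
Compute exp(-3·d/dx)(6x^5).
6 x^{5} - 90 x^{4} + 540 x^{3} - 1620 x^{2} + 2430 x - 1458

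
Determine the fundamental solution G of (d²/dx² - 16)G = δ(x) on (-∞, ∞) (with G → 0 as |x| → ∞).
-\frac{e^{-4|x|}}{8}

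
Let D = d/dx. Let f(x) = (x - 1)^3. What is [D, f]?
3 \left(x - 1\right)^{2}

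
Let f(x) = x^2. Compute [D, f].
2 x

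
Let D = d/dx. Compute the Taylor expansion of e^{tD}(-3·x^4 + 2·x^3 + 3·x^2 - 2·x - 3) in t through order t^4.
- 3 t^{4} - t^{3} \left(12 x - 2\right) + t^{2} \left(- 18 x^{2} + 6 x + 3\right) - 2 t \left(6 x^{3} - 3 x^{2} - 3 x + 1\right) - 3 x^{4} + 2 x^{3} + 3 x^{2} - 2 x - 3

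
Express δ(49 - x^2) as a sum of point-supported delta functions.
\frac{\delta(x - 7) + \delta(x + 7)}{14}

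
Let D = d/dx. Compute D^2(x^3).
6 x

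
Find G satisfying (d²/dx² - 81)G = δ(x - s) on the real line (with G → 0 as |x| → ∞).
-\frac{e^{-9|x-s|}}{18}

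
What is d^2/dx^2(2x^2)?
4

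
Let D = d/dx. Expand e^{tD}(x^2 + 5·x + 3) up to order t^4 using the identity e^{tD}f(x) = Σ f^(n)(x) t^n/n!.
t^{2} + t \left(2 x + 5\right) + x^{2} + 5 x + 3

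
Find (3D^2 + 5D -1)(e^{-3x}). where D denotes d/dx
11 e^{- 3 x}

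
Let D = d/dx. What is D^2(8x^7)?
336 x^{5}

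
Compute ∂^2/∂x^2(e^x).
e^{x}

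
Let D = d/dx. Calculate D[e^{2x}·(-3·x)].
\left(- 6 x - 3\right) e^{2 x}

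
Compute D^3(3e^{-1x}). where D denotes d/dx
- 3 e^{- x}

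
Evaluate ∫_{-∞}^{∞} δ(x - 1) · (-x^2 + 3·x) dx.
2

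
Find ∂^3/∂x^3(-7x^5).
- 420 x^{2}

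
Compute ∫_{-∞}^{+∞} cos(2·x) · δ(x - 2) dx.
\cos{\left(4 \right)}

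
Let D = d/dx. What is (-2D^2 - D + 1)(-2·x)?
2 - 2 x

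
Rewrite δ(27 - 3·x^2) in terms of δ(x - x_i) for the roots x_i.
\frac{\delta(x - 3) + \delta(x + 3)}{18}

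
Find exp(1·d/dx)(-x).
- x - 1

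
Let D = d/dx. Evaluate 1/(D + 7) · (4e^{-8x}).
- 4 e^{- 8 x}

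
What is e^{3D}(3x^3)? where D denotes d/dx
3 x^{3} + 27 x^{2} + 81 x + 81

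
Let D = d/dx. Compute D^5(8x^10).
241920 x^{5}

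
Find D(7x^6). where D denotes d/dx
42 x^{5}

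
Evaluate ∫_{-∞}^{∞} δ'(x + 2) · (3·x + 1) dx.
-3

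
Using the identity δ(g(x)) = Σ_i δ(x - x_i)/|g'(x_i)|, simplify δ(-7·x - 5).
\frac{\delta(x + 5/7)}{7}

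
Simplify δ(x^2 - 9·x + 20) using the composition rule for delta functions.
\frac{\delta(x - 4) + \delta(x - 5)}{1}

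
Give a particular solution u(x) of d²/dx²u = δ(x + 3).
\frac{|x + 3|}{2}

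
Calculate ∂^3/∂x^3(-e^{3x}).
- 27 e^{3 x}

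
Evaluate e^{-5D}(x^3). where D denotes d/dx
x^{3} - 15 x^{2} + 75 x - 125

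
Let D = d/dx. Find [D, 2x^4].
8 x^{3}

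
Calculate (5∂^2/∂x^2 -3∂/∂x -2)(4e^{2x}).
48 e^{2 x}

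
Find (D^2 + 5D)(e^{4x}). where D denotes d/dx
36 e^{4 x}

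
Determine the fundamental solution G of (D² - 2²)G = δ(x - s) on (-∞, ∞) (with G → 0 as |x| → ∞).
-\frac{e^{-2|x-s|}}{4}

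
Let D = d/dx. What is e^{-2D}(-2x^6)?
- 2 x^{6} + 24 x^{5} - 120 x^{4} + 320 x^{3} - 480 x^{2} + 384 x - 128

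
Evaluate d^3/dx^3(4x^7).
840 x^{4}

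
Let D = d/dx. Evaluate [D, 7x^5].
35 x^{4}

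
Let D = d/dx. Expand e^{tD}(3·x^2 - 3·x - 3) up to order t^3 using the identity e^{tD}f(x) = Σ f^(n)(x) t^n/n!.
3 t^{2} + 3 t \left(2 x - 1\right) + 3 x^{2} - 3 x - 3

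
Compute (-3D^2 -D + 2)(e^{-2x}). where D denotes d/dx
- 8 e^{- 2 x}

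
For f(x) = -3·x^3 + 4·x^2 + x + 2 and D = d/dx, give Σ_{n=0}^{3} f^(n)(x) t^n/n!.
- 3 t^{3} + t^{2} \left(4 - 9 x\right) + t \left(- 9 x^{2} + 8 x + 1\right) - 3 x^{3} + 4 x^{2} + x + 2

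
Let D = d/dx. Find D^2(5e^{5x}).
125 e^{5 x}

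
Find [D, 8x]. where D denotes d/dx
8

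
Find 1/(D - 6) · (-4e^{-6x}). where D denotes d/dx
\frac{e^{- 6 x}}{3}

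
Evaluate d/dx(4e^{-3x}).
- 12 e^{- 3 x}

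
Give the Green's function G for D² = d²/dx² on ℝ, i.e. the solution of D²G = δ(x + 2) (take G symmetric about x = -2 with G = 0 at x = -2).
\frac{|x + 2|}{2}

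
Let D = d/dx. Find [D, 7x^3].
21 x^{2}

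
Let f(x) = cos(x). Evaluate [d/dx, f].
- \sin{\left(x \right)}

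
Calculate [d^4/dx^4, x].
4\frac{d^{3}}{dx^{3}}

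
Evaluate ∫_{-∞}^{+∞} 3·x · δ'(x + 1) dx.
-3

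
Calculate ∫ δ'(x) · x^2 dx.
0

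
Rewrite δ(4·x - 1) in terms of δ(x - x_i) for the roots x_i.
\frac{\delta(x - 1/4)}{4}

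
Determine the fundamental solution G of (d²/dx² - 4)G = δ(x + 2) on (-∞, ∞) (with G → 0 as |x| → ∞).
-\frac{e^{-2|x + 2|}}{4}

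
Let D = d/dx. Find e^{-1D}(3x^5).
3 x^{5} - 15 x^{4} + 30 x^{3} - 30 x^{2} + 15 x - 3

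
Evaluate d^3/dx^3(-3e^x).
- 3 e^{x}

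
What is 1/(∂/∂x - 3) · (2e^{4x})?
2 e^{4 x}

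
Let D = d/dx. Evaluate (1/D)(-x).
- \frac{x^{2}}{2}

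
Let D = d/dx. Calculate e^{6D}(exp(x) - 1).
e^{x + 6} - 1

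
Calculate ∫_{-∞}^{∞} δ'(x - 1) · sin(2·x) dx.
- 2 \cos{\left(2 \right)}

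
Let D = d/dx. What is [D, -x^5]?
- 5 x^{4}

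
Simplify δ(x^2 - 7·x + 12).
\frac{\delta(x - 3) + \delta(x - 4)}{1}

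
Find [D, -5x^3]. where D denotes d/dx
- 15 x^{2}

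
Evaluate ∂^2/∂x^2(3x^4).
36 x^{2}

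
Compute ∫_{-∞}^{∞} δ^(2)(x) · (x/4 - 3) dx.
0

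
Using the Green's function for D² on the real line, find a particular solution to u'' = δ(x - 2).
\frac{|x - 2|}{2}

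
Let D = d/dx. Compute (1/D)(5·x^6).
\frac{5 x^{7}}{7}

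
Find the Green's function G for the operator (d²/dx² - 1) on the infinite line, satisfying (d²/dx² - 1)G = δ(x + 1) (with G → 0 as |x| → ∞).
-\frac{e^{-|x + 1|}}{2}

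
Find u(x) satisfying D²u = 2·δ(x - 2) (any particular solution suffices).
|x - 2|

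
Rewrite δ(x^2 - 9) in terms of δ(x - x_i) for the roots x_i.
\frac{\delta(x - 3) + \delta(x + 3)}{6}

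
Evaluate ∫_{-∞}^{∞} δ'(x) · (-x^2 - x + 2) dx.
1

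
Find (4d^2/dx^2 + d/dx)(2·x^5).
10 x^{3} \left(x + 16\right)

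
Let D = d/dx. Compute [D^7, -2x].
-14D^{6}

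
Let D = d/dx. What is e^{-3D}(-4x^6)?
- 4 x^{6} + 72 x^{5} - 540 x^{4} + 2160 x^{3} - 4860 x^{2} + 5832 x - 2916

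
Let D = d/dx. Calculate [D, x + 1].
1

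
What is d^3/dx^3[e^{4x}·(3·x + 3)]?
\left(192 x + 336\right) e^{4 x}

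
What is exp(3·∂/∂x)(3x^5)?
3 x^{5} + 45 x^{4} + 270 x^{3} + 810 x^{2} + 1215 x + 729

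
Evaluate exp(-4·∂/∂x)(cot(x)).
\cot{\left(x - 4 \right)}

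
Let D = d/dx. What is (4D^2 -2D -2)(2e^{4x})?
108 e^{4 x}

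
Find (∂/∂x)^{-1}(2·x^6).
\frac{2 x^{7}}{7}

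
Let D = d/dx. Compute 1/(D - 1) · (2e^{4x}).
\frac{2 e^{4 x}}{3}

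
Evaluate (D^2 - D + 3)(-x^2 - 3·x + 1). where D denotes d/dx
- 3 x^{2} - 7 x + 4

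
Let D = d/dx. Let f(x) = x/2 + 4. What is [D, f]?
\frac{1}{2}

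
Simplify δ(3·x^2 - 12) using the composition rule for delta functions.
\frac{\delta(x - 2) + \delta(x + 2)}{12}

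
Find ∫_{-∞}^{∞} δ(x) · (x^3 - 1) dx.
-1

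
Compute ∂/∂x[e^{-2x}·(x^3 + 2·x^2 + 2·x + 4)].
\left(- 2 x^{3} - x^{2} - 6\right) e^{- 2 x}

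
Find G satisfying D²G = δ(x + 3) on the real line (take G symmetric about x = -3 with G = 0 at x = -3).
\frac{|x + 3|}{2}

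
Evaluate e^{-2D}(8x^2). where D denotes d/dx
8 x^{2} - 32 x + 32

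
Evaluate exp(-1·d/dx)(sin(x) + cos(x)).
\sqrt{2} \cos{\left(- x + \frac{\pi}{4} + 1 \right)}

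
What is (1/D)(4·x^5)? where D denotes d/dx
\frac{2 x^{6}}{3}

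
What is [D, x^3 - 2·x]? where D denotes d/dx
3 x^{2} - 2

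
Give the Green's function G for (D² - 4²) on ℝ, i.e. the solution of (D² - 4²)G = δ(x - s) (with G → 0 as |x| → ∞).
-\frac{e^{-4|x-s|}}{8}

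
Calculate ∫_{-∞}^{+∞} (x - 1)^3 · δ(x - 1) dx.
0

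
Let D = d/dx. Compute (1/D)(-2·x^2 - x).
- \frac{2 x^{3}}{3} - \frac{x^{2}}{2}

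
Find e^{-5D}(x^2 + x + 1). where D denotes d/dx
x^{2} - 9 x + 21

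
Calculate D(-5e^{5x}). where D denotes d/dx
- 25 e^{5 x}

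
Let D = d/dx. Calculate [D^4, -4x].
-16D^{3}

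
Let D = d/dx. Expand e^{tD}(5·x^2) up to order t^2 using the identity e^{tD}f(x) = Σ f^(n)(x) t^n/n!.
5 t^{2} + 10 t x + 5 x^{2}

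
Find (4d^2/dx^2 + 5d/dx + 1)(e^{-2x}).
7 e^{- 2 x}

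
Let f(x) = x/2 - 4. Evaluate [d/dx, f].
\frac{1}{2}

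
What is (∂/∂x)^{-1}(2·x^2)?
\frac{2 x^{3}}{3}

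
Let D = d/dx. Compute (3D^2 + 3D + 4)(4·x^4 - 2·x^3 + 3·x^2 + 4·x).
16 x^{4} + 40 x^{3} + 138 x^{2} - 2 x + 30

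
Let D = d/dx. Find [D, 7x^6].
42 x^{5}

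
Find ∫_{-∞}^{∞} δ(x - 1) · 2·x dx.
2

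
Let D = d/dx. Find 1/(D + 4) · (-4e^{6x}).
- \frac{2 e^{6 x}}{5}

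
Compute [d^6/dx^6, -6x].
-36\frac{d^{5}}{dx^{5}}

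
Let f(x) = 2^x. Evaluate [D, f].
2^{x} \log{\left(2 \right)}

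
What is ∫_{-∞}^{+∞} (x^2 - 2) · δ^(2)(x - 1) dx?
2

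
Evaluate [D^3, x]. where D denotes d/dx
3D^{2}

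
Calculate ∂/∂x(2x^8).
16 x^{7}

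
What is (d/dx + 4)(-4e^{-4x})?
0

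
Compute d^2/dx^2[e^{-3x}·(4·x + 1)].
3 \left(12 x - 5\right) e^{- 3 x}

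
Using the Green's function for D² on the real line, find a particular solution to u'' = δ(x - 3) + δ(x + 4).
\frac{|x - 3|}{2} + \frac{|x + 4|}{2}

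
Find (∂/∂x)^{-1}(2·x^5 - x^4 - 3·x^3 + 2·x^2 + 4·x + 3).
\frac{x^{6}}{3} - \frac{x^{5}}{5} - \frac{3 x^{4}}{4} + \frac{2 x^{3}}{3} + 2 x^{2} + 3 x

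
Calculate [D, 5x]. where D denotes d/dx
5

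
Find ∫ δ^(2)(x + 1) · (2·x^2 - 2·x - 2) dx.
4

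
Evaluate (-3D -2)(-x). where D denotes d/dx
2 x + 3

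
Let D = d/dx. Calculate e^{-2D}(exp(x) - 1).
e^{x - 2} - 1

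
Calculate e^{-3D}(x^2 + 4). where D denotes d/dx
x^{2} - 6 x + 13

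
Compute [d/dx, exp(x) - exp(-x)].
2 \cosh{\left(x \right)}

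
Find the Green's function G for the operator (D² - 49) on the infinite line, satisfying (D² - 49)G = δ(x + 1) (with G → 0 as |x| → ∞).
-\frac{e^{-7|x + 1|}}{14}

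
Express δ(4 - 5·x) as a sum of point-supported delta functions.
\frac{\delta(x - 4/5)}{5}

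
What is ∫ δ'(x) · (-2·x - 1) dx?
2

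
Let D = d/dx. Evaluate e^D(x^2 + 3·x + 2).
x^{2} + 5 x + 6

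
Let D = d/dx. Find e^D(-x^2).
- x^{2} - 2 x - 1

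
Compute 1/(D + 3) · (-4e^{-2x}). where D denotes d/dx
- 4 e^{- 2 x}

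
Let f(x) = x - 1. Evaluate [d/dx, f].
1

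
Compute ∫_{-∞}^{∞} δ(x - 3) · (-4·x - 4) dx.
-16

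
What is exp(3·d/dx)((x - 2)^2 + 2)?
x^{2} + 2 x + 3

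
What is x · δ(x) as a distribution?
0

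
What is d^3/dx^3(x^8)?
336 x^{5}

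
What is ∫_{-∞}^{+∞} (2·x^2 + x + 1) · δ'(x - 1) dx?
-5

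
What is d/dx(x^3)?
3 x^{2}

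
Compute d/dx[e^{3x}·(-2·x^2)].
2 x \left(- 3 x - 2\right) e^{3 x}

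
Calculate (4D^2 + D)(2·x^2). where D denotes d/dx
4 x + 16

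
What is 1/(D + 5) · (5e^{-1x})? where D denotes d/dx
\frac{5 e^{- x}}{4}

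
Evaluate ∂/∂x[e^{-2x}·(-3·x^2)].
6 x \left(x - 1\right) e^{- 2 x}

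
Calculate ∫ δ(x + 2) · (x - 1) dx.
-3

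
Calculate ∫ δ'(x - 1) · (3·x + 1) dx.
-3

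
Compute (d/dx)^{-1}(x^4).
\frac{x^{5}}{5}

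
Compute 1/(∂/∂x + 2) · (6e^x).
2 e^{x}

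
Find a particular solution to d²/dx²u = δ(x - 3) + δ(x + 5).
\frac{|x - 3|}{2} + \frac{|x + 5|}{2}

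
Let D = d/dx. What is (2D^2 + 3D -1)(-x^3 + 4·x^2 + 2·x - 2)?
x^{3} - 13 x^{2} + 10 x + 24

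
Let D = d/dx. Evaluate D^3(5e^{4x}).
320 e^{4 x}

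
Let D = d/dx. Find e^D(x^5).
x^{5} + 5 x^{4} + 10 x^{3} + 10 x^{2} + 5 x + 1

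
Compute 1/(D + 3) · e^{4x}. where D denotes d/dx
\frac{e^{4 x}}{7}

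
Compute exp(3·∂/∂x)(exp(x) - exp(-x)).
2 \sinh{\left(x + 3 \right)}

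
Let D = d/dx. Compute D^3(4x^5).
240 x^{2}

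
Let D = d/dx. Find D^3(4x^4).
96 x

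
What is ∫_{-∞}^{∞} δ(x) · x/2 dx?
0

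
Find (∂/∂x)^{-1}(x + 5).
\frac{x^{2}}{2} + 5 x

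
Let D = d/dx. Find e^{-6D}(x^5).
x^{5} - 30 x^{4} + 360 x^{3} - 2160 x^{2} + 6480 x - 7776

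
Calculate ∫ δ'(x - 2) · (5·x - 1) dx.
-5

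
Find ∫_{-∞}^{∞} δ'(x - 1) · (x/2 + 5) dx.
- \frac{1}{2}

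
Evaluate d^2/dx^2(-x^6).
- 30 x^{4}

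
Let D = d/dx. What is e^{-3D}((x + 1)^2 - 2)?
x^{2} - 4 x + 2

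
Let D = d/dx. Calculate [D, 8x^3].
24 x^{2}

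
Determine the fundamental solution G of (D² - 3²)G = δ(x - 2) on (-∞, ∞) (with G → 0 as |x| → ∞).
-\frac{e^{-3|x - 2|}}{6}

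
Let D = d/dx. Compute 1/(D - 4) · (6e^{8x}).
\frac{3 e^{8 x}}{2}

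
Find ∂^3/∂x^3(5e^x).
5 e^{x}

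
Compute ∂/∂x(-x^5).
- 5 x^{4}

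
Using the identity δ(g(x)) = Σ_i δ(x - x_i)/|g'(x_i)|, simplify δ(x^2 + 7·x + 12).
\frac{\delta(x + 3) + \delta(x + 4)}{1}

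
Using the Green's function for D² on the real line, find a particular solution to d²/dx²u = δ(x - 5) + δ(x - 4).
\frac{|x - 5|}{2} + \frac{|x - 4|}{2}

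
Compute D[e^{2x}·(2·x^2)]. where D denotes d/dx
4 x \left(x + 1\right) e^{2 x}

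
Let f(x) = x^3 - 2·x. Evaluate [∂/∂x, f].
3 x^{2} - 2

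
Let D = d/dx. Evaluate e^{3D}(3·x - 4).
3 x + 5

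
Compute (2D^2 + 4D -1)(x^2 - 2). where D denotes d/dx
- x^{2} + 8 x + 6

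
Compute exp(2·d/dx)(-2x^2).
- 2 x^{2} - 8 x - 8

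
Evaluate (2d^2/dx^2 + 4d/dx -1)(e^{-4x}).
15 e^{- 4 x}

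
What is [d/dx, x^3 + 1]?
3 x^{2}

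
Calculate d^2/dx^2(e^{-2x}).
4 e^{- 2 x}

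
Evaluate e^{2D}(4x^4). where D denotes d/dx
4 x^{4} + 32 x^{3} + 96 x^{2} + 128 x + 64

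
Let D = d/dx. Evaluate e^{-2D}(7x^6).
7 x^{6} - 84 x^{5} + 420 x^{4} - 1120 x^{3} + 1680 x^{2} - 1344 x + 448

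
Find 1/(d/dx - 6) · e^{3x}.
- \frac{e^{3 x}}{3}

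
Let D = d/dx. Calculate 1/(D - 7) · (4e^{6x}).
- 4 e^{6 x}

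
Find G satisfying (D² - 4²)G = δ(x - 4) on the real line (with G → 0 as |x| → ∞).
-\frac{e^{-4|x - 4|}}{8}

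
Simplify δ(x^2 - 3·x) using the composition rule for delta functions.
\frac{\delta(x - 3) + \delta(x)}{3}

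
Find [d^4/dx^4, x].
4\frac{d^{3}}{dx^{3}}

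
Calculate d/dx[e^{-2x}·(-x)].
\left(2 x - 1\right) e^{- 2 x}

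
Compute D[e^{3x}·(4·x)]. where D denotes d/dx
\left(12 x + 4\right) e^{3 x}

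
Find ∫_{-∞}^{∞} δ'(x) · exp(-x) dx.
1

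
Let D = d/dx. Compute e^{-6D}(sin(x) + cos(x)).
\sqrt{2} \cos{\left(- x + \frac{\pi}{4} + 6 \right)}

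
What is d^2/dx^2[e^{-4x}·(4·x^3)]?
8 x \left(8 x^{2} - 12 x + 3\right) e^{- 4 x}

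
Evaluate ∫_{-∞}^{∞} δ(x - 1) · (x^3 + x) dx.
2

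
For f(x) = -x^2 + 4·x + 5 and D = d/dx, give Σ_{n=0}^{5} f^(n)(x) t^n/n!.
- t^{2} - 2 t \left(x - 2\right) - x^{2} + 4 x + 5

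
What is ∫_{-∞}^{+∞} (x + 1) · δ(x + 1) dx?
0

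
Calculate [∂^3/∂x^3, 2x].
6\frac{d^{2}}{dx^{2}}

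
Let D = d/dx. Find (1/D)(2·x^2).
\frac{2 x^{3}}{3}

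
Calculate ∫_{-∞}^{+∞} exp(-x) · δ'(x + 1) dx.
e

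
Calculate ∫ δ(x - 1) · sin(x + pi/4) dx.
\sin{\left(\frac{\pi}{4} + 1 \right)}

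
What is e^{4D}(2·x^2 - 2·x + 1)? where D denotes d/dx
2 x^{2} + 14 x + 25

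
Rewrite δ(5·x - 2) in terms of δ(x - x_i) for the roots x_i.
\frac{\delta(x - 2/5)}{5}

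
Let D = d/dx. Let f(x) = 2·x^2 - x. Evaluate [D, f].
4 x - 1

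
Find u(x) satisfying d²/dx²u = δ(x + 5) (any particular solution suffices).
\frac{|x + 5|}{2}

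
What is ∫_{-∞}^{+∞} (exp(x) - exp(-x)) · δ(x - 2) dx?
2 \sinh{\left(2 \right)}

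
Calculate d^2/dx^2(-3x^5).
- 60 x^{3}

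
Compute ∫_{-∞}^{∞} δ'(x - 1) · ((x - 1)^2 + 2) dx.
0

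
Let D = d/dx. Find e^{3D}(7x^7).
7 x^{7} + 147 x^{6} + 1323 x^{5} + 6615 x^{4} + 19845 x^{3} + 35721 x^{2} + 35721 x + 15309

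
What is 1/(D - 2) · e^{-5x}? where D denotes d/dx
- \frac{e^{- 5 x}}{7}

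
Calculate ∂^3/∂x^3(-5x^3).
-30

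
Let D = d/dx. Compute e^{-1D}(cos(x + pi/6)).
\cos{\left(x - 1 + \frac{\pi}{6} \right)}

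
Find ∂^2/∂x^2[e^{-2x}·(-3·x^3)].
6 x \left(- 2 x^{2} + 6 x - 3\right) e^{- 2 x}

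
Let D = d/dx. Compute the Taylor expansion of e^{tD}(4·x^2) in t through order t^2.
4 t^{2} + 8 t x + 4 x^{2}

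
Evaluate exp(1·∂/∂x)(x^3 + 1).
x^{3} + 3 x^{2} + 3 x + 2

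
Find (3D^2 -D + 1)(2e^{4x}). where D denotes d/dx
90 e^{4 x}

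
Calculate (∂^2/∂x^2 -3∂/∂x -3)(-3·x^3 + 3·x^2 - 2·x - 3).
9 x^{3} + 18 x^{2} - 30 x + 21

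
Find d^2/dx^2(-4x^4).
- 48 x^{2}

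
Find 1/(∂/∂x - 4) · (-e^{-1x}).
\frac{e^{- x}}{5}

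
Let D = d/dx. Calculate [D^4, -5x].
-20D^{3}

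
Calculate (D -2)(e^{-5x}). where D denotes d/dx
- 7 e^{- 5 x}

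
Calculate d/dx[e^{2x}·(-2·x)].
\left(- 4 x - 2\right) e^{2 x}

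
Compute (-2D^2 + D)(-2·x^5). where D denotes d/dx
10 x^{3} \left(8 - x\right)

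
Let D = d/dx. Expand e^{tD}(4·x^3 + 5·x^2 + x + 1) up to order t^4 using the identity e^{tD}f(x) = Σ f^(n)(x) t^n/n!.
4 t^{3} + t^{2} \left(12 x + 5\right) + t \left(12 x^{2} + 10 x + 1\right) + 4 x^{3} + 5 x^{2} + x + 1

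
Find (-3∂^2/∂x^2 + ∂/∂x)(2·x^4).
8 x^{2} \left(x - 9\right)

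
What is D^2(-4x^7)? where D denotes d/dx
- 168 x^{5}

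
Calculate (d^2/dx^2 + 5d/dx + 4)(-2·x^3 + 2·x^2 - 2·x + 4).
- 8 x^{3} - 22 x^{2} + 10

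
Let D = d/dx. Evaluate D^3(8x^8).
2688 x^{5}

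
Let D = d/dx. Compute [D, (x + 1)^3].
3 \left(x + 1\right)^{2}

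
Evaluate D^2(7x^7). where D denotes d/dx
294 x^{5}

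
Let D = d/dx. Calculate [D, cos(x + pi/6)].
- \sin{\left(x + \frac{\pi}{6} \right)}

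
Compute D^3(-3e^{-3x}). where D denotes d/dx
81 e^{- 3 x}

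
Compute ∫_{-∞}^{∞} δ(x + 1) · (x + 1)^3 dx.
0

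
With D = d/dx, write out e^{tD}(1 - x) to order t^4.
- t - x + 1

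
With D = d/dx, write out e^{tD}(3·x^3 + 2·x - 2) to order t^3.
3 t^{3} + 9 t^{2} x + t \left(9 x^{2} + 2\right) + 3 x^{3} + 2 x - 2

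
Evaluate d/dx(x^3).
3 x^{2}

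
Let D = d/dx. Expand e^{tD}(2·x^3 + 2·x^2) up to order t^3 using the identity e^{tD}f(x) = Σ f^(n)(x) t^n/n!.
2 t^{3} + 2 t^{2} \left(3 x + 1\right) + 2 t x \left(3 x + 2\right) + 2 x^{3} + 2 x^{2}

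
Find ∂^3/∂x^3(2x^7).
420 x^{4}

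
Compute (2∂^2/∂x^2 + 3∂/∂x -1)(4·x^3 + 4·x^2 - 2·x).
- 4 x^{3} + 32 x^{2} + 74 x + 10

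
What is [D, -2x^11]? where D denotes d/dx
- 22 x^{10}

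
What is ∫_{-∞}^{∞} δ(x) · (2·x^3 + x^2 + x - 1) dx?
-1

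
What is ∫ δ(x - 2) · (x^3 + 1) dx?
9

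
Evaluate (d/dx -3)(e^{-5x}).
- 8 e^{- 5 x}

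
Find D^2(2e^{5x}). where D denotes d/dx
50 e^{5 x}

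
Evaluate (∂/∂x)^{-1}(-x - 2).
- \frac{x^{2}}{2} - 2 x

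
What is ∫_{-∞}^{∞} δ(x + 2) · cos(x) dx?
\cos{\left(2 \right)}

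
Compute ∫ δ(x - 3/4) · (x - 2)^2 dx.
\frac{25}{16}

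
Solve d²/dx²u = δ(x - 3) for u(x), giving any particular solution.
\frac{|x - 3|}{2}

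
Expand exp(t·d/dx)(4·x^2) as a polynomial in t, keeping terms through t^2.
4 t^{2} + 8 t x + 4 x^{2}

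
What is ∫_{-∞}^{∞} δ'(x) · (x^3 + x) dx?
-1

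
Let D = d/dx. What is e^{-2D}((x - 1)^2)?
x^{2} - 6 x + 9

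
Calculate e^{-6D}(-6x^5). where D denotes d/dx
- 6 x^{5} + 180 x^{4} - 2160 x^{3} + 12960 x^{2} - 38880 x + 46656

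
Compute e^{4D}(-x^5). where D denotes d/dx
- x^{5} - 20 x^{4} - 160 x^{3} - 640 x^{2} - 1280 x - 1024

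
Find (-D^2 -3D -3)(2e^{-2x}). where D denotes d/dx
- 2 e^{- 2 x}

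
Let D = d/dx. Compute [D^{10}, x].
10D^{9}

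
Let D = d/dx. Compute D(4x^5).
20 x^{4}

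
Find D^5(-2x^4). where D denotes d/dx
0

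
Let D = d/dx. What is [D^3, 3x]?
9D^{2}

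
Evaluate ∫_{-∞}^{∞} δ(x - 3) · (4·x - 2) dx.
10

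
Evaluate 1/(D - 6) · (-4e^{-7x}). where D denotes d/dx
\frac{4 e^{- 7 x}}{13}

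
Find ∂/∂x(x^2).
2 x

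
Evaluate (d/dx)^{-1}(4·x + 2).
2 x^{2} + 2 x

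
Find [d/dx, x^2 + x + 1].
2 x + 1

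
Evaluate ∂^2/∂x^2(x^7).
42 x^{5}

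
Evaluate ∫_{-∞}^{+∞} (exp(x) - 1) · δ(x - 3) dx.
-1 + e^{3}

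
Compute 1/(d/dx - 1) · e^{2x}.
e^{2 x}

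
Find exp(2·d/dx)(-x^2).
- x^{2} - 4 x - 4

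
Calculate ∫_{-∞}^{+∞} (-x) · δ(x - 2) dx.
-2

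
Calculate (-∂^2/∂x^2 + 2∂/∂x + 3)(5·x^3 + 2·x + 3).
15 x^{3} + 30 x^{2} - 24 x + 13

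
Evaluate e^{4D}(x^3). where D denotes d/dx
x^{3} + 12 x^{2} + 48 x + 64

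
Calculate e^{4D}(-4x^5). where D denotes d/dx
- 4 x^{5} - 80 x^{4} - 640 x^{3} - 2560 x^{2} - 5120 x - 4096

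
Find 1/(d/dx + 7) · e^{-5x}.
\frac{e^{- 5 x}}{2}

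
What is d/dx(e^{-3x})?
- 3 e^{- 3 x}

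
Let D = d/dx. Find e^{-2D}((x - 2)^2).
x^{2} - 8 x + 16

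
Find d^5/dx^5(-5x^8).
- 33600 x^{3}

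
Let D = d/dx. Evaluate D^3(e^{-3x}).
- 27 e^{- 3 x}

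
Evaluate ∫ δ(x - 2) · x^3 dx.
8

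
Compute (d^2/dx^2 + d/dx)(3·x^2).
6 x + 6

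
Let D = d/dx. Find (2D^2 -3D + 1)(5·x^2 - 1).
5 x^{2} - 30 x + 19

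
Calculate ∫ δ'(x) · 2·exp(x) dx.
-2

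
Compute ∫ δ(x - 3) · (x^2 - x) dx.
6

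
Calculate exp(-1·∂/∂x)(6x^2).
6 x^{2} - 12 x + 6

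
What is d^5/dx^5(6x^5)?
720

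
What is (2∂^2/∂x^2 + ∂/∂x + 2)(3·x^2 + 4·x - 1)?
6 x^{2} + 14 x + 14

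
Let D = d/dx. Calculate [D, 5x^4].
20 x^{3}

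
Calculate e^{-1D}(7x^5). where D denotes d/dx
7 x^{5} - 35 x^{4} + 70 x^{3} - 70 x^{2} + 35 x - 7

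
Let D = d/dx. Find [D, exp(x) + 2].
e^{x}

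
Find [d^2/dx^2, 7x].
14\frac{d}{dx}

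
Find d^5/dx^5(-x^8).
- 6720 x^{3}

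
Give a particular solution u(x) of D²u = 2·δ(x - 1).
|x - 1|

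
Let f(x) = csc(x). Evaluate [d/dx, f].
- \cot{\left(x \right)} \csc{\left(x \right)}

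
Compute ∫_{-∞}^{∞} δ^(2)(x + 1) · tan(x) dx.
- 2 \tan^{3}{\left(1 \right)} - 2 \tan{\left(1 \right)}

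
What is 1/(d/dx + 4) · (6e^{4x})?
\frac{3 e^{4 x}}{4}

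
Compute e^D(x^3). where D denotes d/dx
x^{3} + 3 x^{2} + 3 x + 1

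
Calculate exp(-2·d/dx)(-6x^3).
- 6 x^{3} + 36 x^{2} - 72 x + 48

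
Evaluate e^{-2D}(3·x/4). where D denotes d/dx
\frac{3 x}{4} - \frac{3}{2}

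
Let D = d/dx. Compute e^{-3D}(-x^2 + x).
- x^{2} + 7 x - 12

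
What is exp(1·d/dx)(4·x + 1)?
4 x + 5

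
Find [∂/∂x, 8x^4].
32 x^{3}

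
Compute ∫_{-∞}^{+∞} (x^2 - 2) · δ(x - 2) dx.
2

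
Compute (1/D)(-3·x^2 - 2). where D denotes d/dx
- x^{3} - 2 x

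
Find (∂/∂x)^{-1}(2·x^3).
\frac{x^{4}}{2}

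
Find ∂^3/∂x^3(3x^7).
630 x^{4}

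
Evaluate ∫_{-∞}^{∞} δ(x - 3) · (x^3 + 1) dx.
28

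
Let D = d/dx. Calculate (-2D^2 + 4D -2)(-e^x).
0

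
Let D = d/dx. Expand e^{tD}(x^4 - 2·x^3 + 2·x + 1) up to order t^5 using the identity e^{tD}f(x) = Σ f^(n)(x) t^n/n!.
t^{4} + t^{3} \left(4 x - 2\right) + 6 t^{2} x \left(x - 1\right) + 2 t \left(2 x^{3} - 3 x^{2} + 1\right) + x^{4} - 2 x^{3} + 2 x + 1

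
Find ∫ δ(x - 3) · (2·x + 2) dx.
8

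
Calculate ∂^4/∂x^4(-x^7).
- 840 x^{3}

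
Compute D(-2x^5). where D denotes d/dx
- 10 x^{4}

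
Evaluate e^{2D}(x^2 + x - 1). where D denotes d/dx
x^{2} + 5 x + 5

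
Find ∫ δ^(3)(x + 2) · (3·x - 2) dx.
0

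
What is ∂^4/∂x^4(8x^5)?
960 x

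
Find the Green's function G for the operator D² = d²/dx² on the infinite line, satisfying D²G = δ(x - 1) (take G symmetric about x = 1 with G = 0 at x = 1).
\frac{|x - 1|}{2}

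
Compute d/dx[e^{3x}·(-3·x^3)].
9 x^{2} \left(- x - 1\right) e^{3 x}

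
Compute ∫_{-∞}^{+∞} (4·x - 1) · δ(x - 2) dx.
7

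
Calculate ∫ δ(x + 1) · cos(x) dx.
\cos{\left(1 \right)}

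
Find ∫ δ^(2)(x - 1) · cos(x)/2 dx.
- \frac{\cos{\left(1 \right)}}{2}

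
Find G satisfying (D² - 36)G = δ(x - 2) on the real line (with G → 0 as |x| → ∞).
-\frac{e^{-6|x - 2|}}{12}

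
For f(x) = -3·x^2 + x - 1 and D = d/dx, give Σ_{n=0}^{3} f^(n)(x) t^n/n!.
- 3 t^{2} - t \left(6 x - 1\right) - 3 x^{2} + x - 1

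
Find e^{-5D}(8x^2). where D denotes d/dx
8 x^{2} - 80 x + 200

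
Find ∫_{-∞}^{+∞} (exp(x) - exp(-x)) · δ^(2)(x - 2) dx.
2 \sinh{\left(2 \right)}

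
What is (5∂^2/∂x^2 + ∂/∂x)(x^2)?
2 x + 10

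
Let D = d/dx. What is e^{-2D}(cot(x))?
\cot{\left(x - 2 \right)}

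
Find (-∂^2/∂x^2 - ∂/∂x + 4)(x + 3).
4 x + 11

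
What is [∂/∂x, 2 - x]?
-1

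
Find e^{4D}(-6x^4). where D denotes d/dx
- 6 x^{4} - 96 x^{3} - 576 x^{2} - 1536 x - 1536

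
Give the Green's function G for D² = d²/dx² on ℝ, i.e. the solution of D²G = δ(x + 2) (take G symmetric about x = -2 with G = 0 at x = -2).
\frac{|x + 2|}{2}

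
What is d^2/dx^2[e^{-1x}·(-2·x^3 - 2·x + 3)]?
\left(- 2 x^{3} + 12 x^{2} - 14 x + 7\right) e^{- x}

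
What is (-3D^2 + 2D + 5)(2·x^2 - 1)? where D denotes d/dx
10 x^{2} + 8 x - 17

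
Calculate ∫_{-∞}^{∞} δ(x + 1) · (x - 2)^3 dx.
-27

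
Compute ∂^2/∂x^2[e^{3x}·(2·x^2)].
\left(18 x^{2} + 24 x + 4\right) e^{3 x}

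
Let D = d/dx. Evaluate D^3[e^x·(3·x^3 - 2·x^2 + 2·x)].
\left(3 x^{3} + 25 x^{2} + 44 x + 12\right) e^{x}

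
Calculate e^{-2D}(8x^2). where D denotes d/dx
8 x^{2} - 32 x + 32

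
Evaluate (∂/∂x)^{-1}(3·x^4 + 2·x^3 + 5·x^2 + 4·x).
\frac{3 x^{5}}{5} + \frac{x^{4}}{2} + \frac{5 x^{3}}{3} + 2 x^{2}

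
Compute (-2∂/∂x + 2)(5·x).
10 x - 10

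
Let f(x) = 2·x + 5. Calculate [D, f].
2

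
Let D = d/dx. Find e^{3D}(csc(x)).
\csc{\left(x + 3 \right)}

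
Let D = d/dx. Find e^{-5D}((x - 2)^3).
x^{3} - 21 x^{2} + 147 x - 343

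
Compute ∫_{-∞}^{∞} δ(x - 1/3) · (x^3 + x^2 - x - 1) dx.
- \frac{32}{27}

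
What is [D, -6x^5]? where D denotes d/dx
- 30 x^{4}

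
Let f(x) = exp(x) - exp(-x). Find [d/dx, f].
2 \cosh{\left(x \right)}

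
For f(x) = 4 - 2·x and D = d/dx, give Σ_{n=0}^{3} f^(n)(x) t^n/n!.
- 2 t - 2 x + 4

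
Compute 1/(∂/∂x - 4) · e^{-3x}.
- \frac{e^{- 3 x}}{7}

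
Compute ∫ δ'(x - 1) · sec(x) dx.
- \tan{\left(1 \right)} \sec{\left(1 \right)}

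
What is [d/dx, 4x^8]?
32 x^{7}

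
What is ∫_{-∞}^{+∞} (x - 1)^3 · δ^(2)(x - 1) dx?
0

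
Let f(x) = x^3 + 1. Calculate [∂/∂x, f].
3 x^{2}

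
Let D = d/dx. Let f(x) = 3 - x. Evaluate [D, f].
-1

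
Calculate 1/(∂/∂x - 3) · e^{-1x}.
- \frac{e^{- x}}{4}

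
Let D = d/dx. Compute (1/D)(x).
\frac{x^{2}}{2}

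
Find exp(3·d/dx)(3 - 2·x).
- 2 x - 3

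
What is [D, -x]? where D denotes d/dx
-1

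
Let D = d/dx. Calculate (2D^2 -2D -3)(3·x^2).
- 9 x^{2} - 12 x + 12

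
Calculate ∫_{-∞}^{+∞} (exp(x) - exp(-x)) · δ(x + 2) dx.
- 2 \sinh{\left(2 \right)}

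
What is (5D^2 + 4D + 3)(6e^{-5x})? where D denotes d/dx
648 e^{- 5 x}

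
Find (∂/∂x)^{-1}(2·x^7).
\frac{x^{8}}{4}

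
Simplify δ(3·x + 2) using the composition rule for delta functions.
\frac{\delta(x + 2/3)}{3}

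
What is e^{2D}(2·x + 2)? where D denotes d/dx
2 x + 6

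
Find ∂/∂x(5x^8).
40 x^{7}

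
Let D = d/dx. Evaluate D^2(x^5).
20 x^{3}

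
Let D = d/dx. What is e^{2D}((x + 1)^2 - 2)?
x^{2} + 6 x + 7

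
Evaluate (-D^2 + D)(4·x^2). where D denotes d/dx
8 x - 8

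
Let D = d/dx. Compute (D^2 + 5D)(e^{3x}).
24 e^{3 x}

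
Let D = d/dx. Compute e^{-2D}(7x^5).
7 x^{5} - 70 x^{4} + 280 x^{3} - 560 x^{2} + 560 x - 224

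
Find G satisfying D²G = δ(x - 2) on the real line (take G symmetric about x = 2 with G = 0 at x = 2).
\frac{|x - 2|}{2}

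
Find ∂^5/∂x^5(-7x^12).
- 665280 x^{7}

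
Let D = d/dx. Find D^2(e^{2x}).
4 e^{2 x}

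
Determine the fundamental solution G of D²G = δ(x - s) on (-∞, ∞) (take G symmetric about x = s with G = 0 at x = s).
\frac{|x - s|}{2}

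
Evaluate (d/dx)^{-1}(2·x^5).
\frac{x^{6}}{3}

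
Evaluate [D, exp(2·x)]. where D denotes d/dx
2 e^{2 x}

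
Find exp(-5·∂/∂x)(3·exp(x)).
3 e^{x - 5}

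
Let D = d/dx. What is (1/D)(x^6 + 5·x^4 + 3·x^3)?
\frac{x^{7}}{7} + x^{5} + \frac{3 x^{4}}{4}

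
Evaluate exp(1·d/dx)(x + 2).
x + 3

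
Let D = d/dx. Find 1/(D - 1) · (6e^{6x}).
\frac{6 e^{6 x}}{5}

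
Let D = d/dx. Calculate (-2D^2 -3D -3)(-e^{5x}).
68 e^{5 x}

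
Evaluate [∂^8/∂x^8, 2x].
16\frac{d^{7}}{dx^{7}}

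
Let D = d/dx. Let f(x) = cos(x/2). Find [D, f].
- \frac{\sin{\left(\frac{x}{2} \right)}}{2}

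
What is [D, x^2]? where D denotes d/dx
2 x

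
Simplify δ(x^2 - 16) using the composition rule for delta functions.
\frac{\delta(x + 4) + \delta(x - 4)}{8}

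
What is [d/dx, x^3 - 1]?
3 x^{2}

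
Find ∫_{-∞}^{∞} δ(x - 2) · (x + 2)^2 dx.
16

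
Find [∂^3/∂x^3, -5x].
-15\frac{d^{2}}{dx^{2}}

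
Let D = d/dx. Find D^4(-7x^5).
- 840 x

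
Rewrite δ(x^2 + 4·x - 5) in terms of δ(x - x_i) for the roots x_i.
\frac{\delta(x + 5) + \delta(x - 1)}{6}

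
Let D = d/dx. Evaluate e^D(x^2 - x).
x \left(x + 1\right)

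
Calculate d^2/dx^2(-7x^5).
- 140 x^{3}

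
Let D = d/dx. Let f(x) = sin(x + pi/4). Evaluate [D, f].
\cos{\left(x + \frac{\pi}{4} \right)}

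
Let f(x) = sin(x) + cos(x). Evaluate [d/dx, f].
- \sin{\left(x \right)} + \cos{\left(x \right)}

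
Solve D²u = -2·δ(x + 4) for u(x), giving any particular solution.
-|x + 4|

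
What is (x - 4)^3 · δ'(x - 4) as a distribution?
0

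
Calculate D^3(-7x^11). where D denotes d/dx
- 6930 x^{8}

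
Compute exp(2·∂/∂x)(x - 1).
x + 1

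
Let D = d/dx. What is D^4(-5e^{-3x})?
- 405 e^{- 3 x}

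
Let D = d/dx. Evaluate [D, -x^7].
- 7 x^{6}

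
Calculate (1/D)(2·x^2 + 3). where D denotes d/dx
\frac{2 x^{3}}{3} + 3 x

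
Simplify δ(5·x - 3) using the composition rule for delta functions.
\frac{\delta(x - 3/5)}{5}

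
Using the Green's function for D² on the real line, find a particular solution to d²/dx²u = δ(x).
\frac{|x|}{2}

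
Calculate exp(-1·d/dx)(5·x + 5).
5 x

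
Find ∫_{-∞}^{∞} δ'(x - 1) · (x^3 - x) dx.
-2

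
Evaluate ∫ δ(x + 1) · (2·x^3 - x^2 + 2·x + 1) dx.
-4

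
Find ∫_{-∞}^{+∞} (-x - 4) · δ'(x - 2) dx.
1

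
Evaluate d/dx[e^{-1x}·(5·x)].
5 \left(1 - x\right) e^{- x}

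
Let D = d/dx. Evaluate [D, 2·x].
2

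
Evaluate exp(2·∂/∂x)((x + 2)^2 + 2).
x^{2} + 8 x + 18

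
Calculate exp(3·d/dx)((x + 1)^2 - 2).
x^{2} + 8 x + 14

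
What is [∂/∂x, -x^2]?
- 2 x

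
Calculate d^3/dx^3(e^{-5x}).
- 125 e^{- 5 x}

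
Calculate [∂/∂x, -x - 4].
-1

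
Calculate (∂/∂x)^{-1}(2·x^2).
\frac{2 x^{3}}{3}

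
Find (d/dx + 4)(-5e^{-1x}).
- 15 e^{- x}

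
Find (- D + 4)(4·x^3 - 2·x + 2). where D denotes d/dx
16 x^{3} - 12 x^{2} - 8 x + 10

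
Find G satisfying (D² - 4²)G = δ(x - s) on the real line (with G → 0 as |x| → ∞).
-\frac{e^{-4|x-s|}}{8}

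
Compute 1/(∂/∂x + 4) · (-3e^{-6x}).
\frac{3 e^{- 6 x}}{2}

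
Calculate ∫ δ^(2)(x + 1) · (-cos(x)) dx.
\cos{\left(1 \right)}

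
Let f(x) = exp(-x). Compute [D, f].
- e^{- x}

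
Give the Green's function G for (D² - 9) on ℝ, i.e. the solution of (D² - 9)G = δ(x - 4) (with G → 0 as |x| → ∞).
-\frac{e^{-3|x - 4|}}{6}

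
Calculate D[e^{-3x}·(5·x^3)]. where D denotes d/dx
15 x^{2} \left(1 - x\right) e^{- 3 x}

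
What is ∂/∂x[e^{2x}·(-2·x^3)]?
x^{2} \left(- 4 x - 6\right) e^{2 x}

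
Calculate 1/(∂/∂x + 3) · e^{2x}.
\frac{e^{2 x}}{5}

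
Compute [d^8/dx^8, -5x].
-40\frac{d^{7}}{dx^{7}}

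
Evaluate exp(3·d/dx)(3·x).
3 x + 9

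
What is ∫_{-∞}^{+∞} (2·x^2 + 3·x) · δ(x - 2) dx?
14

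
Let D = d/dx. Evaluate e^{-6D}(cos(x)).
\cos{\left(x - 6 \right)}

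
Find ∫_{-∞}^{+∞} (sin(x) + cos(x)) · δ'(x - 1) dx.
- \cos{\left(1 \right)} + \sin{\left(1 \right)}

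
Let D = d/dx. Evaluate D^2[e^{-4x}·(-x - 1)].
8 \left(- 2 x - 1\right) e^{- 4 x}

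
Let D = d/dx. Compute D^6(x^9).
60480 x^{3}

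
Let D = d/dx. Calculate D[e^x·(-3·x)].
3 \left(- x - 1\right) e^{x}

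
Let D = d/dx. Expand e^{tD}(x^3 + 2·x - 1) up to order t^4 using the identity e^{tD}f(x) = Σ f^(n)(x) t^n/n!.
t^{3} + 3 t^{2} x + t \left(3 x^{2} + 2\right) + x^{3} + 2 x - 1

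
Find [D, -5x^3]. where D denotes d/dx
- 15 x^{2}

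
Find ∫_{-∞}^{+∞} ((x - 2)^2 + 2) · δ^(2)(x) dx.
2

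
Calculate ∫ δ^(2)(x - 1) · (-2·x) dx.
0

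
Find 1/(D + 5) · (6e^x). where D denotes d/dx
e^{x}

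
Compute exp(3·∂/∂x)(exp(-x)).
e^{- x - 3}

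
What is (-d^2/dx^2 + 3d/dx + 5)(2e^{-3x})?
- 26 e^{- 3 x}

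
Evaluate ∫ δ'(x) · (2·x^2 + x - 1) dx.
-1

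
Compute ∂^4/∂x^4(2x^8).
3360 x^{4}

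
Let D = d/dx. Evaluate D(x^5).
5 x^{4}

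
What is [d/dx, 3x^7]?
21 x^{6}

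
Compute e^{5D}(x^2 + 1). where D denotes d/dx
x^{2} + 10 x + 26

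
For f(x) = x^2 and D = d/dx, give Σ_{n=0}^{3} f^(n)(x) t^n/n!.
t^{2} + 2 t x + x^{2}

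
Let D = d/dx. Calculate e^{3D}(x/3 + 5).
\frac{x}{3} + 6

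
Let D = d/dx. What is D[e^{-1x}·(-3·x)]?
3 \left(x - 1\right) e^{- x}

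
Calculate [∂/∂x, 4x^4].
16 x^{3}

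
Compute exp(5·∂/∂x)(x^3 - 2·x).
x^{3} + 15 x^{2} + 73 x + 115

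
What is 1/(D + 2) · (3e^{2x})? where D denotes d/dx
\frac{3 e^{2 x}}{4}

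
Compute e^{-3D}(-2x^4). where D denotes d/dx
- 2 x^{4} + 24 x^{3} - 108 x^{2} + 216 x - 162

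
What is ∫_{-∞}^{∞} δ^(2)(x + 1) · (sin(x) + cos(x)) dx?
- \cos{\left(1 \right)} + \sin{\left(1 \right)}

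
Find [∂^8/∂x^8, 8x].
64\frac{d^{7}}{dx^{7}}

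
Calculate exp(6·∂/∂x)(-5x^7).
- 5 x^{7} - 210 x^{6} - 3780 x^{5} - 37800 x^{4} - 226800 x^{3} - 816480 x^{2} - 1632960 x - 1399680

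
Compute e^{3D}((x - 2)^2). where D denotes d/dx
x^{2} + 2 x + 1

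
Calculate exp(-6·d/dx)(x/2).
\frac{x}{2} - 3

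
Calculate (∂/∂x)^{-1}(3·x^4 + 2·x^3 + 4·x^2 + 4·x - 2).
\frac{3 x^{5}}{5} + \frac{x^{4}}{2} + \frac{4 x^{3}}{3} + 2 x^{2} - 2 x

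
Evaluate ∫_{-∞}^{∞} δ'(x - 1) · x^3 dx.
-3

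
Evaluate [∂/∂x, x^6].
6 x^{5}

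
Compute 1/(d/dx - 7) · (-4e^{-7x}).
\frac{2 e^{- 7 x}}{7}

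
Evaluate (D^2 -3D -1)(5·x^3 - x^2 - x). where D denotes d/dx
- 5 x^{3} - 44 x^{2} + 37 x + 1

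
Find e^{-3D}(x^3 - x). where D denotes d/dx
x^{3} - 9 x^{2} + 26 x - 24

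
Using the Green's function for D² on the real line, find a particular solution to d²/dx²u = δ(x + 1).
\frac{|x + 1|}{2}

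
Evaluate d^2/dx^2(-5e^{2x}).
- 20 e^{2 x}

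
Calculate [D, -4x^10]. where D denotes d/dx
- 40 x^{9}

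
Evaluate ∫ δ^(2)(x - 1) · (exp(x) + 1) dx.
e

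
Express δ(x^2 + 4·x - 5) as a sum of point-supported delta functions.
\frac{\delta(x - 1) + \delta(x + 5)}{6}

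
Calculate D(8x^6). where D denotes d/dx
48 x^{5}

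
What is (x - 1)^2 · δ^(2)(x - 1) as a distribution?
2\delta(x - 1)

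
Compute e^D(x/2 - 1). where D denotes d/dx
\frac{x}{2} - \frac{1}{2}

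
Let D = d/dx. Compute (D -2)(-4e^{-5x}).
28 e^{- 5 x}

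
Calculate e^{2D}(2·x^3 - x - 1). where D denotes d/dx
2 x^{3} + 12 x^{2} + 23 x + 13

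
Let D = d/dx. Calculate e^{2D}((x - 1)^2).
x^{2} + 2 x + 1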